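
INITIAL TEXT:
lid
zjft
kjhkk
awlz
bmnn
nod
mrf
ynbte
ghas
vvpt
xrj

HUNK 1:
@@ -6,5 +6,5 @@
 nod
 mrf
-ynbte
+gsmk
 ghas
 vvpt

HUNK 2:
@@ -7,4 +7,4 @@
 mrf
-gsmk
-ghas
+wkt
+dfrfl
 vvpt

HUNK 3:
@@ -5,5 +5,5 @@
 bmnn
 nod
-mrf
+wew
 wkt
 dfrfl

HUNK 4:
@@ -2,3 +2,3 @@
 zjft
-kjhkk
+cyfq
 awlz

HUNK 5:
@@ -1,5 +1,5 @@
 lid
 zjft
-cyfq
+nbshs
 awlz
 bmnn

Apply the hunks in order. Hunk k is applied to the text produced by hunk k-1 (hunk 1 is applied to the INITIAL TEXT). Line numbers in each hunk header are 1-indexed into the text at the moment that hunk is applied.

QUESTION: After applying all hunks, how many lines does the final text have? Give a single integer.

Answer: 11

Derivation:
Hunk 1: at line 6 remove [ynbte] add [gsmk] -> 11 lines: lid zjft kjhkk awlz bmnn nod mrf gsmk ghas vvpt xrj
Hunk 2: at line 7 remove [gsmk,ghas] add [wkt,dfrfl] -> 11 lines: lid zjft kjhkk awlz bmnn nod mrf wkt dfrfl vvpt xrj
Hunk 3: at line 5 remove [mrf] add [wew] -> 11 lines: lid zjft kjhkk awlz bmnn nod wew wkt dfrfl vvpt xrj
Hunk 4: at line 2 remove [kjhkk] add [cyfq] -> 11 lines: lid zjft cyfq awlz bmnn nod wew wkt dfrfl vvpt xrj
Hunk 5: at line 1 remove [cyfq] add [nbshs] -> 11 lines: lid zjft nbshs awlz bmnn nod wew wkt dfrfl vvpt xrj
Final line count: 11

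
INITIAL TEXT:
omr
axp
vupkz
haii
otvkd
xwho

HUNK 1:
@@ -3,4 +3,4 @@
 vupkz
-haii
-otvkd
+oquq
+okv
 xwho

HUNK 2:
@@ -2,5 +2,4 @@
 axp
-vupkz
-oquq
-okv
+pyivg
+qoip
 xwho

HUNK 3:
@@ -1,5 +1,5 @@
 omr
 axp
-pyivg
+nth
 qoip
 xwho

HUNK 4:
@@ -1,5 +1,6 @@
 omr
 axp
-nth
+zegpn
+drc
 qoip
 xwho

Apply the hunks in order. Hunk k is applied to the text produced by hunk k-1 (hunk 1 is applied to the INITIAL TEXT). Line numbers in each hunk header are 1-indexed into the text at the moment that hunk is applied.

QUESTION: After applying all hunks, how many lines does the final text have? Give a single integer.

Answer: 6

Derivation:
Hunk 1: at line 3 remove [haii,otvkd] add [oquq,okv] -> 6 lines: omr axp vupkz oquq okv xwho
Hunk 2: at line 2 remove [vupkz,oquq,okv] add [pyivg,qoip] -> 5 lines: omr axp pyivg qoip xwho
Hunk 3: at line 1 remove [pyivg] add [nth] -> 5 lines: omr axp nth qoip xwho
Hunk 4: at line 1 remove [nth] add [zegpn,drc] -> 6 lines: omr axp zegpn drc qoip xwho
Final line count: 6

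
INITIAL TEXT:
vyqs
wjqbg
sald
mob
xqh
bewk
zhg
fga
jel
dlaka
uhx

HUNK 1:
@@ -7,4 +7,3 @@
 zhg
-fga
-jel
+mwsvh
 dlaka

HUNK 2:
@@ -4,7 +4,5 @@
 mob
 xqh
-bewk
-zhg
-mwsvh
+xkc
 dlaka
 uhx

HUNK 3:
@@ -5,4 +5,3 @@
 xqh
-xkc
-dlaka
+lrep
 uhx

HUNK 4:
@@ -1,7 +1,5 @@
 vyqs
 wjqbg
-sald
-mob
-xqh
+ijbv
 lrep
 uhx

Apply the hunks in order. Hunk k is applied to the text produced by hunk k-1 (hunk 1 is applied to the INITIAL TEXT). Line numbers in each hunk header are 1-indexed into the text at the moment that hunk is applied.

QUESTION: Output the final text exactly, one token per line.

Hunk 1: at line 7 remove [fga,jel] add [mwsvh] -> 10 lines: vyqs wjqbg sald mob xqh bewk zhg mwsvh dlaka uhx
Hunk 2: at line 4 remove [bewk,zhg,mwsvh] add [xkc] -> 8 lines: vyqs wjqbg sald mob xqh xkc dlaka uhx
Hunk 3: at line 5 remove [xkc,dlaka] add [lrep] -> 7 lines: vyqs wjqbg sald mob xqh lrep uhx
Hunk 4: at line 1 remove [sald,mob,xqh] add [ijbv] -> 5 lines: vyqs wjqbg ijbv lrep uhx

Answer: vyqs
wjqbg
ijbv
lrep
uhx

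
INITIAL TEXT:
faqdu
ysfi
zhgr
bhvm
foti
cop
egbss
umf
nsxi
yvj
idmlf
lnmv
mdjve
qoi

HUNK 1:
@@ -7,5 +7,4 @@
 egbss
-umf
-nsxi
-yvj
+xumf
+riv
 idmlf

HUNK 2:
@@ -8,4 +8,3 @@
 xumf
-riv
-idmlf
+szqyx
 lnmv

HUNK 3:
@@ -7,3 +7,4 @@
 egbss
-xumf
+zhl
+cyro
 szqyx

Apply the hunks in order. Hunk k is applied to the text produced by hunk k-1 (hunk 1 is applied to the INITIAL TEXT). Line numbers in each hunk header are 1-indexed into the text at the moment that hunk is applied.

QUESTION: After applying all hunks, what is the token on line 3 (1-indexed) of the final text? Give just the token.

Answer: zhgr

Derivation:
Hunk 1: at line 7 remove [umf,nsxi,yvj] add [xumf,riv] -> 13 lines: faqdu ysfi zhgr bhvm foti cop egbss xumf riv idmlf lnmv mdjve qoi
Hunk 2: at line 8 remove [riv,idmlf] add [szqyx] -> 12 lines: faqdu ysfi zhgr bhvm foti cop egbss xumf szqyx lnmv mdjve qoi
Hunk 3: at line 7 remove [xumf] add [zhl,cyro] -> 13 lines: faqdu ysfi zhgr bhvm foti cop egbss zhl cyro szqyx lnmv mdjve qoi
Final line 3: zhgr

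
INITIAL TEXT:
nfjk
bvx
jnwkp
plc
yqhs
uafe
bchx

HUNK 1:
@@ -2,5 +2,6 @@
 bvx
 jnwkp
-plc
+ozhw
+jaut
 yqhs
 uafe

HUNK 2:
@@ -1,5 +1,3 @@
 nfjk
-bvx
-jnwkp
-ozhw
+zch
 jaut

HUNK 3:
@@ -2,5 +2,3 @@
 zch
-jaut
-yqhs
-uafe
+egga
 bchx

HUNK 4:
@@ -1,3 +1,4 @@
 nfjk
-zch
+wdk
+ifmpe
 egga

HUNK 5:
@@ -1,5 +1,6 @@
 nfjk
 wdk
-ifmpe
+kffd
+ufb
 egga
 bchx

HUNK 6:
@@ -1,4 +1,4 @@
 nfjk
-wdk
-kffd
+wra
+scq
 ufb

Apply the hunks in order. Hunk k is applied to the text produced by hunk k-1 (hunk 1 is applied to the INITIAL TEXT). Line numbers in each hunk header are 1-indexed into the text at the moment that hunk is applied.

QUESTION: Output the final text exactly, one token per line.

Hunk 1: at line 2 remove [plc] add [ozhw,jaut] -> 8 lines: nfjk bvx jnwkp ozhw jaut yqhs uafe bchx
Hunk 2: at line 1 remove [bvx,jnwkp,ozhw] add [zch] -> 6 lines: nfjk zch jaut yqhs uafe bchx
Hunk 3: at line 2 remove [jaut,yqhs,uafe] add [egga] -> 4 lines: nfjk zch egga bchx
Hunk 4: at line 1 remove [zch] add [wdk,ifmpe] -> 5 lines: nfjk wdk ifmpe egga bchx
Hunk 5: at line 1 remove [ifmpe] add [kffd,ufb] -> 6 lines: nfjk wdk kffd ufb egga bchx
Hunk 6: at line 1 remove [wdk,kffd] add [wra,scq] -> 6 lines: nfjk wra scq ufb egga bchx

Answer: nfjk
wra
scq
ufb
egga
bchx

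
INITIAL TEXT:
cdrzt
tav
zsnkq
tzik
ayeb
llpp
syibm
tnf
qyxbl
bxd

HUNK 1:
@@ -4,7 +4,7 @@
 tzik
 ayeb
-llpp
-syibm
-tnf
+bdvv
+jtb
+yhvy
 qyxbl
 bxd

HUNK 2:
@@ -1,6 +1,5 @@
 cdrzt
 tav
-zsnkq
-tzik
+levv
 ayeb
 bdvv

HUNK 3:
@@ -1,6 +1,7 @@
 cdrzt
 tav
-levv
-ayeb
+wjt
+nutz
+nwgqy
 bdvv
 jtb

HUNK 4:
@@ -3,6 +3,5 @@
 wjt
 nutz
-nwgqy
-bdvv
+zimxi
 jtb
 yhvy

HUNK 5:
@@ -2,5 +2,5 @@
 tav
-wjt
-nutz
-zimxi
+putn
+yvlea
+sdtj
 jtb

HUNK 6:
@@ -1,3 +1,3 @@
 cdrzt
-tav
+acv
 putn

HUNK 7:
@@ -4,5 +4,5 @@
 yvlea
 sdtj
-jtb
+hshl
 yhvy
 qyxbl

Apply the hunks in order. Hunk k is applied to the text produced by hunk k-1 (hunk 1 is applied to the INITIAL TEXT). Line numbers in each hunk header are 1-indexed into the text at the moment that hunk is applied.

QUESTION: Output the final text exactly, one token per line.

Hunk 1: at line 4 remove [llpp,syibm,tnf] add [bdvv,jtb,yhvy] -> 10 lines: cdrzt tav zsnkq tzik ayeb bdvv jtb yhvy qyxbl bxd
Hunk 2: at line 1 remove [zsnkq,tzik] add [levv] -> 9 lines: cdrzt tav levv ayeb bdvv jtb yhvy qyxbl bxd
Hunk 3: at line 1 remove [levv,ayeb] add [wjt,nutz,nwgqy] -> 10 lines: cdrzt tav wjt nutz nwgqy bdvv jtb yhvy qyxbl bxd
Hunk 4: at line 3 remove [nwgqy,bdvv] add [zimxi] -> 9 lines: cdrzt tav wjt nutz zimxi jtb yhvy qyxbl bxd
Hunk 5: at line 2 remove [wjt,nutz,zimxi] add [putn,yvlea,sdtj] -> 9 lines: cdrzt tav putn yvlea sdtj jtb yhvy qyxbl bxd
Hunk 6: at line 1 remove [tav] add [acv] -> 9 lines: cdrzt acv putn yvlea sdtj jtb yhvy qyxbl bxd
Hunk 7: at line 4 remove [jtb] add [hshl] -> 9 lines: cdrzt acv putn yvlea sdtj hshl yhvy qyxbl bxd

Answer: cdrzt
acv
putn
yvlea
sdtj
hshl
yhvy
qyxbl
bxd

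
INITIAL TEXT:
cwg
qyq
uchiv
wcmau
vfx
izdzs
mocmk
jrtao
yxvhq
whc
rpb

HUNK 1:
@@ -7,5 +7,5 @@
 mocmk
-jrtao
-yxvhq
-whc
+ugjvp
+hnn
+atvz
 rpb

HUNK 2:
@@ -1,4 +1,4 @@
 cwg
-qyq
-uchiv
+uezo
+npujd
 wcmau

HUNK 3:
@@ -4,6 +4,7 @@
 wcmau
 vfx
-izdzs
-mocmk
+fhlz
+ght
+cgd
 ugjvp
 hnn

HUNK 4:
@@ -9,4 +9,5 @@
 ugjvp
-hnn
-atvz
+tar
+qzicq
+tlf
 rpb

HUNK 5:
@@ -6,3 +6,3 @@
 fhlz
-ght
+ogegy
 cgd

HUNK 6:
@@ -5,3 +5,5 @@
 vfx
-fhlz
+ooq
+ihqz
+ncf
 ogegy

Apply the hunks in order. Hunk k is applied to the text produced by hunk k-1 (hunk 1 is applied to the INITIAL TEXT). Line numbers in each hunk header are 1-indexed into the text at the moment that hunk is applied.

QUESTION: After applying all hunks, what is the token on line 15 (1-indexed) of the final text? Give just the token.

Hunk 1: at line 7 remove [jrtao,yxvhq,whc] add [ugjvp,hnn,atvz] -> 11 lines: cwg qyq uchiv wcmau vfx izdzs mocmk ugjvp hnn atvz rpb
Hunk 2: at line 1 remove [qyq,uchiv] add [uezo,npujd] -> 11 lines: cwg uezo npujd wcmau vfx izdzs mocmk ugjvp hnn atvz rpb
Hunk 3: at line 4 remove [izdzs,mocmk] add [fhlz,ght,cgd] -> 12 lines: cwg uezo npujd wcmau vfx fhlz ght cgd ugjvp hnn atvz rpb
Hunk 4: at line 9 remove [hnn,atvz] add [tar,qzicq,tlf] -> 13 lines: cwg uezo npujd wcmau vfx fhlz ght cgd ugjvp tar qzicq tlf rpb
Hunk 5: at line 6 remove [ght] add [ogegy] -> 13 lines: cwg uezo npujd wcmau vfx fhlz ogegy cgd ugjvp tar qzicq tlf rpb
Hunk 6: at line 5 remove [fhlz] add [ooq,ihqz,ncf] -> 15 lines: cwg uezo npujd wcmau vfx ooq ihqz ncf ogegy cgd ugjvp tar qzicq tlf rpb
Final line 15: rpb

Answer: rpb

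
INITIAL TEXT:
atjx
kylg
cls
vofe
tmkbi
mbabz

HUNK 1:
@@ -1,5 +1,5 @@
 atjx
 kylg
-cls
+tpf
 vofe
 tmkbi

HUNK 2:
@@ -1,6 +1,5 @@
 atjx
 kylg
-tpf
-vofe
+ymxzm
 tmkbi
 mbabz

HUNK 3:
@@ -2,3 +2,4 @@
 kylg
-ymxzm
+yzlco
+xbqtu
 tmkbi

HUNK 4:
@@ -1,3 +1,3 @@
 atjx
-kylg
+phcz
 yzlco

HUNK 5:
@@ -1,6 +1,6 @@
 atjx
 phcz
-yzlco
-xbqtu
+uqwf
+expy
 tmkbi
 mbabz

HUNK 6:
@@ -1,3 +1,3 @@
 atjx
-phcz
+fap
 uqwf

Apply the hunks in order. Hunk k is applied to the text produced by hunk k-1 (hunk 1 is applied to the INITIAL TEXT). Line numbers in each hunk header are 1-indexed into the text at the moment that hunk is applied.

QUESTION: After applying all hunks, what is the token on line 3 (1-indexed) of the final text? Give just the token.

Answer: uqwf

Derivation:
Hunk 1: at line 1 remove [cls] add [tpf] -> 6 lines: atjx kylg tpf vofe tmkbi mbabz
Hunk 2: at line 1 remove [tpf,vofe] add [ymxzm] -> 5 lines: atjx kylg ymxzm tmkbi mbabz
Hunk 3: at line 2 remove [ymxzm] add [yzlco,xbqtu] -> 6 lines: atjx kylg yzlco xbqtu tmkbi mbabz
Hunk 4: at line 1 remove [kylg] add [phcz] -> 6 lines: atjx phcz yzlco xbqtu tmkbi mbabz
Hunk 5: at line 1 remove [yzlco,xbqtu] add [uqwf,expy] -> 6 lines: atjx phcz uqwf expy tmkbi mbabz
Hunk 6: at line 1 remove [phcz] add [fap] -> 6 lines: atjx fap uqwf expy tmkbi mbabz
Final line 3: uqwf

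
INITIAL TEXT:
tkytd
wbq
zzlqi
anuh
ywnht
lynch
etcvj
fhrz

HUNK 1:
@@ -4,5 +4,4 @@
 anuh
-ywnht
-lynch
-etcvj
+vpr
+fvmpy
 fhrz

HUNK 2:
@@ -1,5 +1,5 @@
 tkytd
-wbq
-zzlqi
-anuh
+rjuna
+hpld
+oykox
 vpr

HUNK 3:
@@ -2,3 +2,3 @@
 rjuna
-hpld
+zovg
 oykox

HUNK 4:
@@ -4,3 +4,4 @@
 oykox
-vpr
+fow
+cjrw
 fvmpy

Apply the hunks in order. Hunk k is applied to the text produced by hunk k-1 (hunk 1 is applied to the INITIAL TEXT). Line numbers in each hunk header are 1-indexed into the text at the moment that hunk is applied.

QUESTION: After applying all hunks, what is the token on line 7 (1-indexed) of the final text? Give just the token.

Hunk 1: at line 4 remove [ywnht,lynch,etcvj] add [vpr,fvmpy] -> 7 lines: tkytd wbq zzlqi anuh vpr fvmpy fhrz
Hunk 2: at line 1 remove [wbq,zzlqi,anuh] add [rjuna,hpld,oykox] -> 7 lines: tkytd rjuna hpld oykox vpr fvmpy fhrz
Hunk 3: at line 2 remove [hpld] add [zovg] -> 7 lines: tkytd rjuna zovg oykox vpr fvmpy fhrz
Hunk 4: at line 4 remove [vpr] add [fow,cjrw] -> 8 lines: tkytd rjuna zovg oykox fow cjrw fvmpy fhrz
Final line 7: fvmpy

Answer: fvmpy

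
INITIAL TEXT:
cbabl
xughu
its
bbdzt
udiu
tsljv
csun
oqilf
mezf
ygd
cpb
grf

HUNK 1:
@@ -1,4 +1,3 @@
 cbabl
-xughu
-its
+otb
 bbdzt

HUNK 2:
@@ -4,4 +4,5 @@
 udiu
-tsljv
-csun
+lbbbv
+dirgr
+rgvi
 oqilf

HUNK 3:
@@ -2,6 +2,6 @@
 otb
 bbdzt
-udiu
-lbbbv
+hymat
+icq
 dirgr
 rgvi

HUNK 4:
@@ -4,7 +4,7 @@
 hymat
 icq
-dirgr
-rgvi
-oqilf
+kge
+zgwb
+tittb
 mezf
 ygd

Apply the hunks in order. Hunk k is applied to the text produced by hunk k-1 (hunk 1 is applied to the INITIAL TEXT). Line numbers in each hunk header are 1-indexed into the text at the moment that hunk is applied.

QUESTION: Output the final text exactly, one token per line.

Answer: cbabl
otb
bbdzt
hymat
icq
kge
zgwb
tittb
mezf
ygd
cpb
grf

Derivation:
Hunk 1: at line 1 remove [xughu,its] add [otb] -> 11 lines: cbabl otb bbdzt udiu tsljv csun oqilf mezf ygd cpb grf
Hunk 2: at line 4 remove [tsljv,csun] add [lbbbv,dirgr,rgvi] -> 12 lines: cbabl otb bbdzt udiu lbbbv dirgr rgvi oqilf mezf ygd cpb grf
Hunk 3: at line 2 remove [udiu,lbbbv] add [hymat,icq] -> 12 lines: cbabl otb bbdzt hymat icq dirgr rgvi oqilf mezf ygd cpb grf
Hunk 4: at line 4 remove [dirgr,rgvi,oqilf] add [kge,zgwb,tittb] -> 12 lines: cbabl otb bbdzt hymat icq kge zgwb tittb mezf ygd cpb grf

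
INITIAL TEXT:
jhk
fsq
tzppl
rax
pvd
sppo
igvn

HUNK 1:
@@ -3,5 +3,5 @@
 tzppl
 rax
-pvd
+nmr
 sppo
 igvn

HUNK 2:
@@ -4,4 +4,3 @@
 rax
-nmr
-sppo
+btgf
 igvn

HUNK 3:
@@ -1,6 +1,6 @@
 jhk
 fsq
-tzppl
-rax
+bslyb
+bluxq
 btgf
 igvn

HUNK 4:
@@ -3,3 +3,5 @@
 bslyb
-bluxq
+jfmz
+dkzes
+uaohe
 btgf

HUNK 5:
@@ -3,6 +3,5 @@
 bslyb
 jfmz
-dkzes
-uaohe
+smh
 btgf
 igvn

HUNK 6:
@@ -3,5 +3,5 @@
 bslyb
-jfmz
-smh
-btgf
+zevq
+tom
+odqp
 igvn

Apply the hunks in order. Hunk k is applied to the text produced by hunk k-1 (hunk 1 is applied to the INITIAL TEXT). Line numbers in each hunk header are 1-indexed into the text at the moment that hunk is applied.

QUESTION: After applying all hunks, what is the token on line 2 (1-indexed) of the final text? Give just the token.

Answer: fsq

Derivation:
Hunk 1: at line 3 remove [pvd] add [nmr] -> 7 lines: jhk fsq tzppl rax nmr sppo igvn
Hunk 2: at line 4 remove [nmr,sppo] add [btgf] -> 6 lines: jhk fsq tzppl rax btgf igvn
Hunk 3: at line 1 remove [tzppl,rax] add [bslyb,bluxq] -> 6 lines: jhk fsq bslyb bluxq btgf igvn
Hunk 4: at line 3 remove [bluxq] add [jfmz,dkzes,uaohe] -> 8 lines: jhk fsq bslyb jfmz dkzes uaohe btgf igvn
Hunk 5: at line 3 remove [dkzes,uaohe] add [smh] -> 7 lines: jhk fsq bslyb jfmz smh btgf igvn
Hunk 6: at line 3 remove [jfmz,smh,btgf] add [zevq,tom,odqp] -> 7 lines: jhk fsq bslyb zevq tom odqp igvn
Final line 2: fsq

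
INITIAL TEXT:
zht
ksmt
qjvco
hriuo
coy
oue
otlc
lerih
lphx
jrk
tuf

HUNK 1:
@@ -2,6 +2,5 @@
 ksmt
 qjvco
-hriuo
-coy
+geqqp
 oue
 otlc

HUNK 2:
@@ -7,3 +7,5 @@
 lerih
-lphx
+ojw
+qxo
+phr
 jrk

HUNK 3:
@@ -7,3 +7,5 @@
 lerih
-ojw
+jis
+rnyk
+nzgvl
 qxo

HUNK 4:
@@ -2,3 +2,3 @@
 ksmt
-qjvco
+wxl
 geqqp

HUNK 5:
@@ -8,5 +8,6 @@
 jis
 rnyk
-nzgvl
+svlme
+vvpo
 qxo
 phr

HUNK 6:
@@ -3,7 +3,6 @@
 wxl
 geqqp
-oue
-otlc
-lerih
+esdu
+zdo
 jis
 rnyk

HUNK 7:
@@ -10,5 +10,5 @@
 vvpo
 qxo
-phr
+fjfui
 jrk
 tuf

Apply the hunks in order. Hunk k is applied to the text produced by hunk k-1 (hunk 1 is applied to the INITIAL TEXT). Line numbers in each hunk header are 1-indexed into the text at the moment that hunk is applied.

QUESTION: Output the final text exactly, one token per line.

Hunk 1: at line 2 remove [hriuo,coy] add [geqqp] -> 10 lines: zht ksmt qjvco geqqp oue otlc lerih lphx jrk tuf
Hunk 2: at line 7 remove [lphx] add [ojw,qxo,phr] -> 12 lines: zht ksmt qjvco geqqp oue otlc lerih ojw qxo phr jrk tuf
Hunk 3: at line 7 remove [ojw] add [jis,rnyk,nzgvl] -> 14 lines: zht ksmt qjvco geqqp oue otlc lerih jis rnyk nzgvl qxo phr jrk tuf
Hunk 4: at line 2 remove [qjvco] add [wxl] -> 14 lines: zht ksmt wxl geqqp oue otlc lerih jis rnyk nzgvl qxo phr jrk tuf
Hunk 5: at line 8 remove [nzgvl] add [svlme,vvpo] -> 15 lines: zht ksmt wxl geqqp oue otlc lerih jis rnyk svlme vvpo qxo phr jrk tuf
Hunk 6: at line 3 remove [oue,otlc,lerih] add [esdu,zdo] -> 14 lines: zht ksmt wxl geqqp esdu zdo jis rnyk svlme vvpo qxo phr jrk tuf
Hunk 7: at line 10 remove [phr] add [fjfui] -> 14 lines: zht ksmt wxl geqqp esdu zdo jis rnyk svlme vvpo qxo fjfui jrk tuf

Answer: zht
ksmt
wxl
geqqp
esdu
zdo
jis
rnyk
svlme
vvpo
qxo
fjfui
jrk
tuf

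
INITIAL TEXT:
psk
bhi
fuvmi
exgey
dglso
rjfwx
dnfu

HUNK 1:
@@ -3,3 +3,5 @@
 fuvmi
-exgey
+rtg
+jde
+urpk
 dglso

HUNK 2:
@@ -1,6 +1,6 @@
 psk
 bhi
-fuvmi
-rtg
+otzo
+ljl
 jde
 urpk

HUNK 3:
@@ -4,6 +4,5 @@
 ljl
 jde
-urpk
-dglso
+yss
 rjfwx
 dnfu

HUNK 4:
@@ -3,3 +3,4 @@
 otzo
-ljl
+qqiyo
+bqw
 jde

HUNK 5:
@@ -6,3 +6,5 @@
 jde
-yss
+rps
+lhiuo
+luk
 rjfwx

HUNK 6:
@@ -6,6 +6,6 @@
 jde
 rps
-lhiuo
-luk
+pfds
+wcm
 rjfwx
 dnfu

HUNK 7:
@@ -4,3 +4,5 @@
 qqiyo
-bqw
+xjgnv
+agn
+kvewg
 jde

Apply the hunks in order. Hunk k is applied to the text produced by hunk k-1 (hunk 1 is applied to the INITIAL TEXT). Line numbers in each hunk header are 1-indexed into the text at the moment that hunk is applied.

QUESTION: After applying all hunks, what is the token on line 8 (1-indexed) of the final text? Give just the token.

Answer: jde

Derivation:
Hunk 1: at line 3 remove [exgey] add [rtg,jde,urpk] -> 9 lines: psk bhi fuvmi rtg jde urpk dglso rjfwx dnfu
Hunk 2: at line 1 remove [fuvmi,rtg] add [otzo,ljl] -> 9 lines: psk bhi otzo ljl jde urpk dglso rjfwx dnfu
Hunk 3: at line 4 remove [urpk,dglso] add [yss] -> 8 lines: psk bhi otzo ljl jde yss rjfwx dnfu
Hunk 4: at line 3 remove [ljl] add [qqiyo,bqw] -> 9 lines: psk bhi otzo qqiyo bqw jde yss rjfwx dnfu
Hunk 5: at line 6 remove [yss] add [rps,lhiuo,luk] -> 11 lines: psk bhi otzo qqiyo bqw jde rps lhiuo luk rjfwx dnfu
Hunk 6: at line 6 remove [lhiuo,luk] add [pfds,wcm] -> 11 lines: psk bhi otzo qqiyo bqw jde rps pfds wcm rjfwx dnfu
Hunk 7: at line 4 remove [bqw] add [xjgnv,agn,kvewg] -> 13 lines: psk bhi otzo qqiyo xjgnv agn kvewg jde rps pfds wcm rjfwx dnfu
Final line 8: jde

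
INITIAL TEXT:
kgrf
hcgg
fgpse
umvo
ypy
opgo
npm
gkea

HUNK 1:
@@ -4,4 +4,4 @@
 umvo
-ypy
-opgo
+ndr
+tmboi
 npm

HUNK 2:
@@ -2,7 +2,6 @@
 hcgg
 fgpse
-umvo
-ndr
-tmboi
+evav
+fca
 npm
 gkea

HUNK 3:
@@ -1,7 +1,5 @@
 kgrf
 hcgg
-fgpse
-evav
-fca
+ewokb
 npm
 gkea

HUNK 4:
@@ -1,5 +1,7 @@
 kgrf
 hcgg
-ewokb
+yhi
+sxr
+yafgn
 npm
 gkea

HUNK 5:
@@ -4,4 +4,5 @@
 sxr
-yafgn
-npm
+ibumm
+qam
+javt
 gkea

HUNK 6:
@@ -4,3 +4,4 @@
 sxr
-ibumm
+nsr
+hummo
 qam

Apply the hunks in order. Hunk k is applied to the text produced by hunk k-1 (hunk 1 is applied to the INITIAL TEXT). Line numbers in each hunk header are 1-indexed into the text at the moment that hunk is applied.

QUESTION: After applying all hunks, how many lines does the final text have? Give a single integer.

Answer: 9

Derivation:
Hunk 1: at line 4 remove [ypy,opgo] add [ndr,tmboi] -> 8 lines: kgrf hcgg fgpse umvo ndr tmboi npm gkea
Hunk 2: at line 2 remove [umvo,ndr,tmboi] add [evav,fca] -> 7 lines: kgrf hcgg fgpse evav fca npm gkea
Hunk 3: at line 1 remove [fgpse,evav,fca] add [ewokb] -> 5 lines: kgrf hcgg ewokb npm gkea
Hunk 4: at line 1 remove [ewokb] add [yhi,sxr,yafgn] -> 7 lines: kgrf hcgg yhi sxr yafgn npm gkea
Hunk 5: at line 4 remove [yafgn,npm] add [ibumm,qam,javt] -> 8 lines: kgrf hcgg yhi sxr ibumm qam javt gkea
Hunk 6: at line 4 remove [ibumm] add [nsr,hummo] -> 9 lines: kgrf hcgg yhi sxr nsr hummo qam javt gkea
Final line count: 9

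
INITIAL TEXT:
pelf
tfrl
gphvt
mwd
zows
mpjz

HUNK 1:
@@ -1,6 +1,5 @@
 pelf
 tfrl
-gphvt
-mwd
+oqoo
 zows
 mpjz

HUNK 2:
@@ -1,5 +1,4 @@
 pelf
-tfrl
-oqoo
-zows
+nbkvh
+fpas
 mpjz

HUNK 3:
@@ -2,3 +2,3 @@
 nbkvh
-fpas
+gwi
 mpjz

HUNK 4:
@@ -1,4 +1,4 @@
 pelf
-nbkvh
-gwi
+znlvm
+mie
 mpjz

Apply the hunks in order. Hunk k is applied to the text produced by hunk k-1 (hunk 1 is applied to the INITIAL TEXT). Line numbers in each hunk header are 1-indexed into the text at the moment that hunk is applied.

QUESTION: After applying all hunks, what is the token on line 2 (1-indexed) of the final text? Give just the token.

Answer: znlvm

Derivation:
Hunk 1: at line 1 remove [gphvt,mwd] add [oqoo] -> 5 lines: pelf tfrl oqoo zows mpjz
Hunk 2: at line 1 remove [tfrl,oqoo,zows] add [nbkvh,fpas] -> 4 lines: pelf nbkvh fpas mpjz
Hunk 3: at line 2 remove [fpas] add [gwi] -> 4 lines: pelf nbkvh gwi mpjz
Hunk 4: at line 1 remove [nbkvh,gwi] add [znlvm,mie] -> 4 lines: pelf znlvm mie mpjz
Final line 2: znlvm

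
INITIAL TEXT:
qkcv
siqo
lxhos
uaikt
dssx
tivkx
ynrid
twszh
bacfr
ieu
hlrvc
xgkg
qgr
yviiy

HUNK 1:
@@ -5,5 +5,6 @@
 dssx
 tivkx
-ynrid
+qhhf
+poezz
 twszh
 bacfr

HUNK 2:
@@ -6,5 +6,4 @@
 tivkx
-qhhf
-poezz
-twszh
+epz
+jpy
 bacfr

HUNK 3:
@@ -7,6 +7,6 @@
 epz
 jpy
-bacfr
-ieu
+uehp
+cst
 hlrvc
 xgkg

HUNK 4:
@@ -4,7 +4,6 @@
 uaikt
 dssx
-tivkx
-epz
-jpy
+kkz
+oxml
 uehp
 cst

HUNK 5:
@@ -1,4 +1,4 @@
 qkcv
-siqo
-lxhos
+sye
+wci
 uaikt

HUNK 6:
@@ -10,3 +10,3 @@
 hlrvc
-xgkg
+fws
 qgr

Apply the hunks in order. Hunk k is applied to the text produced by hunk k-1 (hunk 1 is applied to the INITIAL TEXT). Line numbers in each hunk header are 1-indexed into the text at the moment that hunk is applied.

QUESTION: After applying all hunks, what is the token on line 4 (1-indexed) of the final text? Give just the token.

Answer: uaikt

Derivation:
Hunk 1: at line 5 remove [ynrid] add [qhhf,poezz] -> 15 lines: qkcv siqo lxhos uaikt dssx tivkx qhhf poezz twszh bacfr ieu hlrvc xgkg qgr yviiy
Hunk 2: at line 6 remove [qhhf,poezz,twszh] add [epz,jpy] -> 14 lines: qkcv siqo lxhos uaikt dssx tivkx epz jpy bacfr ieu hlrvc xgkg qgr yviiy
Hunk 3: at line 7 remove [bacfr,ieu] add [uehp,cst] -> 14 lines: qkcv siqo lxhos uaikt dssx tivkx epz jpy uehp cst hlrvc xgkg qgr yviiy
Hunk 4: at line 4 remove [tivkx,epz,jpy] add [kkz,oxml] -> 13 lines: qkcv siqo lxhos uaikt dssx kkz oxml uehp cst hlrvc xgkg qgr yviiy
Hunk 5: at line 1 remove [siqo,lxhos] add [sye,wci] -> 13 lines: qkcv sye wci uaikt dssx kkz oxml uehp cst hlrvc xgkg qgr yviiy
Hunk 6: at line 10 remove [xgkg] add [fws] -> 13 lines: qkcv sye wci uaikt dssx kkz oxml uehp cst hlrvc fws qgr yviiy
Final line 4: uaikt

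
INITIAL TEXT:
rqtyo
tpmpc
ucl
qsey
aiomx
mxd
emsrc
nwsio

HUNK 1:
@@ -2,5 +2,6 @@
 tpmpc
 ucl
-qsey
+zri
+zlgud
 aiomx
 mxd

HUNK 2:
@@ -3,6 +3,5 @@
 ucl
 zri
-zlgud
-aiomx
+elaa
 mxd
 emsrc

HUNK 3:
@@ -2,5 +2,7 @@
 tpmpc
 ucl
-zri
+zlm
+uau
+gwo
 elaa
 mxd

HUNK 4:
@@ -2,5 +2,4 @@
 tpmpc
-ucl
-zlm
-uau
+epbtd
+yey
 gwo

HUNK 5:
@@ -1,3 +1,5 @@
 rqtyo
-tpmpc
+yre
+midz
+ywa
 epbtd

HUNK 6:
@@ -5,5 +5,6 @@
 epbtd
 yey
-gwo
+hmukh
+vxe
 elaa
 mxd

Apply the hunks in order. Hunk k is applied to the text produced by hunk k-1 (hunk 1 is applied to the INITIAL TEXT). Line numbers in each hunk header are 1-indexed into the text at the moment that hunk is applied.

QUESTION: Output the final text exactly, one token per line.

Hunk 1: at line 2 remove [qsey] add [zri,zlgud] -> 9 lines: rqtyo tpmpc ucl zri zlgud aiomx mxd emsrc nwsio
Hunk 2: at line 3 remove [zlgud,aiomx] add [elaa] -> 8 lines: rqtyo tpmpc ucl zri elaa mxd emsrc nwsio
Hunk 3: at line 2 remove [zri] add [zlm,uau,gwo] -> 10 lines: rqtyo tpmpc ucl zlm uau gwo elaa mxd emsrc nwsio
Hunk 4: at line 2 remove [ucl,zlm,uau] add [epbtd,yey] -> 9 lines: rqtyo tpmpc epbtd yey gwo elaa mxd emsrc nwsio
Hunk 5: at line 1 remove [tpmpc] add [yre,midz,ywa] -> 11 lines: rqtyo yre midz ywa epbtd yey gwo elaa mxd emsrc nwsio
Hunk 6: at line 5 remove [gwo] add [hmukh,vxe] -> 12 lines: rqtyo yre midz ywa epbtd yey hmukh vxe elaa mxd emsrc nwsio

Answer: rqtyo
yre
midz
ywa
epbtd
yey
hmukh
vxe
elaa
mxd
emsrc
nwsio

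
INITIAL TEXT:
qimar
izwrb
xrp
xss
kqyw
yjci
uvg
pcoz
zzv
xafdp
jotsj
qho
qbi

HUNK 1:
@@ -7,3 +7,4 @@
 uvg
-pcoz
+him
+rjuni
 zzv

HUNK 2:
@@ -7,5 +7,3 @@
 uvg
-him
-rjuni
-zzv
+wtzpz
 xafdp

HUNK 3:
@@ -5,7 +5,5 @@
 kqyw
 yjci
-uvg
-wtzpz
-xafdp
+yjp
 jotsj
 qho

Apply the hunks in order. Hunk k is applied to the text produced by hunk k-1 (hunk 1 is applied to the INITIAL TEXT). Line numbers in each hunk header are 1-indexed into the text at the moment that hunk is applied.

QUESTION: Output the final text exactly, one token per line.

Answer: qimar
izwrb
xrp
xss
kqyw
yjci
yjp
jotsj
qho
qbi

Derivation:
Hunk 1: at line 7 remove [pcoz] add [him,rjuni] -> 14 lines: qimar izwrb xrp xss kqyw yjci uvg him rjuni zzv xafdp jotsj qho qbi
Hunk 2: at line 7 remove [him,rjuni,zzv] add [wtzpz] -> 12 lines: qimar izwrb xrp xss kqyw yjci uvg wtzpz xafdp jotsj qho qbi
Hunk 3: at line 5 remove [uvg,wtzpz,xafdp] add [yjp] -> 10 lines: qimar izwrb xrp xss kqyw yjci yjp jotsj qho qbi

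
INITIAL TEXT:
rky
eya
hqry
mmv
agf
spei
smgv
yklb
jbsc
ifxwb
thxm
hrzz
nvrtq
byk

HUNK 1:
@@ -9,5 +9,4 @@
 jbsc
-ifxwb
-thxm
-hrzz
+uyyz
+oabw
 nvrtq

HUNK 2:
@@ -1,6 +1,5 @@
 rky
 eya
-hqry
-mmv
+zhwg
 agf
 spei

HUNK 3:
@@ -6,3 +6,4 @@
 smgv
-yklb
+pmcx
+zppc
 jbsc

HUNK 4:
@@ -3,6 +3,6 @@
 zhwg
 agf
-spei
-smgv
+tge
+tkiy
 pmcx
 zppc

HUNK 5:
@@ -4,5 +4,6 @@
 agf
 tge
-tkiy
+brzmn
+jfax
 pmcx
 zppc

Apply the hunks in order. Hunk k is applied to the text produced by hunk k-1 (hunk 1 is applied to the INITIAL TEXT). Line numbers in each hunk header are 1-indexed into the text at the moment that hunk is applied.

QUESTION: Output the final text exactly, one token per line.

Answer: rky
eya
zhwg
agf
tge
brzmn
jfax
pmcx
zppc
jbsc
uyyz
oabw
nvrtq
byk

Derivation:
Hunk 1: at line 9 remove [ifxwb,thxm,hrzz] add [uyyz,oabw] -> 13 lines: rky eya hqry mmv agf spei smgv yklb jbsc uyyz oabw nvrtq byk
Hunk 2: at line 1 remove [hqry,mmv] add [zhwg] -> 12 lines: rky eya zhwg agf spei smgv yklb jbsc uyyz oabw nvrtq byk
Hunk 3: at line 6 remove [yklb] add [pmcx,zppc] -> 13 lines: rky eya zhwg agf spei smgv pmcx zppc jbsc uyyz oabw nvrtq byk
Hunk 4: at line 3 remove [spei,smgv] add [tge,tkiy] -> 13 lines: rky eya zhwg agf tge tkiy pmcx zppc jbsc uyyz oabw nvrtq byk
Hunk 5: at line 4 remove [tkiy] add [brzmn,jfax] -> 14 lines: rky eya zhwg agf tge brzmn jfax pmcx zppc jbsc uyyz oabw nvrtq byk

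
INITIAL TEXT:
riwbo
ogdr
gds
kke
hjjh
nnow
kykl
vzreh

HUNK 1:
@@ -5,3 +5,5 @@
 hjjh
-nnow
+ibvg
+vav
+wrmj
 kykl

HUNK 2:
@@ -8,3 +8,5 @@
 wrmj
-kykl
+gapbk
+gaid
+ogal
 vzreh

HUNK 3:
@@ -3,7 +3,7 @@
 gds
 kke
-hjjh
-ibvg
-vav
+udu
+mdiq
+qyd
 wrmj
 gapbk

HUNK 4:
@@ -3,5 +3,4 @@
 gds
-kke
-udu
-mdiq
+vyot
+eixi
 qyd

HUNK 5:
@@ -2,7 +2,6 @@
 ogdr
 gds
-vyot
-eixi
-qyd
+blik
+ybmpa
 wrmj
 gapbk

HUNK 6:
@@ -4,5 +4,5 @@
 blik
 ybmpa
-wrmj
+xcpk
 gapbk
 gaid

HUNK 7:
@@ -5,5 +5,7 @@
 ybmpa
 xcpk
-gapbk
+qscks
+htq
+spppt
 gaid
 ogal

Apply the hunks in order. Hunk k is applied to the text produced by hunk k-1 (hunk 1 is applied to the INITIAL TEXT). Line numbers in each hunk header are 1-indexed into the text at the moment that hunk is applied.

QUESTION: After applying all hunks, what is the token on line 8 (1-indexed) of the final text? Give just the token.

Hunk 1: at line 5 remove [nnow] add [ibvg,vav,wrmj] -> 10 lines: riwbo ogdr gds kke hjjh ibvg vav wrmj kykl vzreh
Hunk 2: at line 8 remove [kykl] add [gapbk,gaid,ogal] -> 12 lines: riwbo ogdr gds kke hjjh ibvg vav wrmj gapbk gaid ogal vzreh
Hunk 3: at line 3 remove [hjjh,ibvg,vav] add [udu,mdiq,qyd] -> 12 lines: riwbo ogdr gds kke udu mdiq qyd wrmj gapbk gaid ogal vzreh
Hunk 4: at line 3 remove [kke,udu,mdiq] add [vyot,eixi] -> 11 lines: riwbo ogdr gds vyot eixi qyd wrmj gapbk gaid ogal vzreh
Hunk 5: at line 2 remove [vyot,eixi,qyd] add [blik,ybmpa] -> 10 lines: riwbo ogdr gds blik ybmpa wrmj gapbk gaid ogal vzreh
Hunk 6: at line 4 remove [wrmj] add [xcpk] -> 10 lines: riwbo ogdr gds blik ybmpa xcpk gapbk gaid ogal vzreh
Hunk 7: at line 5 remove [gapbk] add [qscks,htq,spppt] -> 12 lines: riwbo ogdr gds blik ybmpa xcpk qscks htq spppt gaid ogal vzreh
Final line 8: htq

Answer: htq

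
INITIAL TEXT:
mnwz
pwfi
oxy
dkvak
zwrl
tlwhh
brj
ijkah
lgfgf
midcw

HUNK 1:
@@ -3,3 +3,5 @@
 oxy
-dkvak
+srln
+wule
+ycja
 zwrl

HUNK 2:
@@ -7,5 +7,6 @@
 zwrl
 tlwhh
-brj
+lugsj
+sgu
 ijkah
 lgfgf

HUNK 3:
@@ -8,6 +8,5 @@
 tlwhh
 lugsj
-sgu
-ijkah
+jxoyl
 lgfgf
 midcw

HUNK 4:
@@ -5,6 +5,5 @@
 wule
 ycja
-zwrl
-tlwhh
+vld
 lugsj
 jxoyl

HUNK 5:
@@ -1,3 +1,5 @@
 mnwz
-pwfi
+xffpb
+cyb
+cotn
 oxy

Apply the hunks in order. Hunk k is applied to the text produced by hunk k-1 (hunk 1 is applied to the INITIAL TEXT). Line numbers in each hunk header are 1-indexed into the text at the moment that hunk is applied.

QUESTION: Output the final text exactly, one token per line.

Answer: mnwz
xffpb
cyb
cotn
oxy
srln
wule
ycja
vld
lugsj
jxoyl
lgfgf
midcw

Derivation:
Hunk 1: at line 3 remove [dkvak] add [srln,wule,ycja] -> 12 lines: mnwz pwfi oxy srln wule ycja zwrl tlwhh brj ijkah lgfgf midcw
Hunk 2: at line 7 remove [brj] add [lugsj,sgu] -> 13 lines: mnwz pwfi oxy srln wule ycja zwrl tlwhh lugsj sgu ijkah lgfgf midcw
Hunk 3: at line 8 remove [sgu,ijkah] add [jxoyl] -> 12 lines: mnwz pwfi oxy srln wule ycja zwrl tlwhh lugsj jxoyl lgfgf midcw
Hunk 4: at line 5 remove [zwrl,tlwhh] add [vld] -> 11 lines: mnwz pwfi oxy srln wule ycja vld lugsj jxoyl lgfgf midcw
Hunk 5: at line 1 remove [pwfi] add [xffpb,cyb,cotn] -> 13 lines: mnwz xffpb cyb cotn oxy srln wule ycja vld lugsj jxoyl lgfgf midcw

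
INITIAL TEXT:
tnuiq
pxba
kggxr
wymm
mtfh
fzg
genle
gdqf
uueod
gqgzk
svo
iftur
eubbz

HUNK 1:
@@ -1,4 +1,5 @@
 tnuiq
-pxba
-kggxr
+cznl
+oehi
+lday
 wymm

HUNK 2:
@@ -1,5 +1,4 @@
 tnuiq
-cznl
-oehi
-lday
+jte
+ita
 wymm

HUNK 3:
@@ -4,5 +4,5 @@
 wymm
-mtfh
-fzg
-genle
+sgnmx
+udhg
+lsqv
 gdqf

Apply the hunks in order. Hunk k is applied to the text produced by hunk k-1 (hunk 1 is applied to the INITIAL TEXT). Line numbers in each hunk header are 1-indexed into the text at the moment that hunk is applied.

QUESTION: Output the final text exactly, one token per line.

Hunk 1: at line 1 remove [pxba,kggxr] add [cznl,oehi,lday] -> 14 lines: tnuiq cznl oehi lday wymm mtfh fzg genle gdqf uueod gqgzk svo iftur eubbz
Hunk 2: at line 1 remove [cznl,oehi,lday] add [jte,ita] -> 13 lines: tnuiq jte ita wymm mtfh fzg genle gdqf uueod gqgzk svo iftur eubbz
Hunk 3: at line 4 remove [mtfh,fzg,genle] add [sgnmx,udhg,lsqv] -> 13 lines: tnuiq jte ita wymm sgnmx udhg lsqv gdqf uueod gqgzk svo iftur eubbz

Answer: tnuiq
jte
ita
wymm
sgnmx
udhg
lsqv
gdqf
uueod
gqgzk
svo
iftur
eubbz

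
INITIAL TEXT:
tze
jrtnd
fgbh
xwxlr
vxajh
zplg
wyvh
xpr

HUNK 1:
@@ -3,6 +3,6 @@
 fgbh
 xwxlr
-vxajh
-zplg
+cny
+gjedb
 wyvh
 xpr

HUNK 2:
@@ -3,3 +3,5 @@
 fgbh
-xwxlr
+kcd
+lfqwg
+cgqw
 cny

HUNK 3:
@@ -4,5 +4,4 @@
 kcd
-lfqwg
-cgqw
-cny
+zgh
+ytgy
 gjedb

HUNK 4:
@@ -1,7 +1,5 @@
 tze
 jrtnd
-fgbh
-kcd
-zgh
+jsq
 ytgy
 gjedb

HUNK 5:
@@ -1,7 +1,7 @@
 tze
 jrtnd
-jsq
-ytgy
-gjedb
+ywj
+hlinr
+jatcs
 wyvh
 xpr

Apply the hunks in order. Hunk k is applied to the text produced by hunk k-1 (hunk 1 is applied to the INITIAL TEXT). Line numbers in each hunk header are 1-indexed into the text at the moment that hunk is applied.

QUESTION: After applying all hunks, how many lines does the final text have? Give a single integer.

Hunk 1: at line 3 remove [vxajh,zplg] add [cny,gjedb] -> 8 lines: tze jrtnd fgbh xwxlr cny gjedb wyvh xpr
Hunk 2: at line 3 remove [xwxlr] add [kcd,lfqwg,cgqw] -> 10 lines: tze jrtnd fgbh kcd lfqwg cgqw cny gjedb wyvh xpr
Hunk 3: at line 4 remove [lfqwg,cgqw,cny] add [zgh,ytgy] -> 9 lines: tze jrtnd fgbh kcd zgh ytgy gjedb wyvh xpr
Hunk 4: at line 1 remove [fgbh,kcd,zgh] add [jsq] -> 7 lines: tze jrtnd jsq ytgy gjedb wyvh xpr
Hunk 5: at line 1 remove [jsq,ytgy,gjedb] add [ywj,hlinr,jatcs] -> 7 lines: tze jrtnd ywj hlinr jatcs wyvh xpr
Final line count: 7

Answer: 7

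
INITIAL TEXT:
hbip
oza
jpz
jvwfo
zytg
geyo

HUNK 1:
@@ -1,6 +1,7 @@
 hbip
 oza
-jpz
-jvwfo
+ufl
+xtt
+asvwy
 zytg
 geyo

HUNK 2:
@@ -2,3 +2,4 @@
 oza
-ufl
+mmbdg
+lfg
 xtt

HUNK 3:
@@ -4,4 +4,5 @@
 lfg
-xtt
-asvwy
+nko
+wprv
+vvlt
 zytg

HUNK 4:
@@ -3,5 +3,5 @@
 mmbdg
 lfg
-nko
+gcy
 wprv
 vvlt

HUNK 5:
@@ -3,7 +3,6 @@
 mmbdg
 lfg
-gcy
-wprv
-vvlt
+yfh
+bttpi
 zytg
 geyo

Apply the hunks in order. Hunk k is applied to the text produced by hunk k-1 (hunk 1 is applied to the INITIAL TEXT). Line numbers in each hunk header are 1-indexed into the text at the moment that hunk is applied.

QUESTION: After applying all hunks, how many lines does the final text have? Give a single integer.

Answer: 8

Derivation:
Hunk 1: at line 1 remove [jpz,jvwfo] add [ufl,xtt,asvwy] -> 7 lines: hbip oza ufl xtt asvwy zytg geyo
Hunk 2: at line 2 remove [ufl] add [mmbdg,lfg] -> 8 lines: hbip oza mmbdg lfg xtt asvwy zytg geyo
Hunk 3: at line 4 remove [xtt,asvwy] add [nko,wprv,vvlt] -> 9 lines: hbip oza mmbdg lfg nko wprv vvlt zytg geyo
Hunk 4: at line 3 remove [nko] add [gcy] -> 9 lines: hbip oza mmbdg lfg gcy wprv vvlt zytg geyo
Hunk 5: at line 3 remove [gcy,wprv,vvlt] add [yfh,bttpi] -> 8 lines: hbip oza mmbdg lfg yfh bttpi zytg geyo
Final line count: 8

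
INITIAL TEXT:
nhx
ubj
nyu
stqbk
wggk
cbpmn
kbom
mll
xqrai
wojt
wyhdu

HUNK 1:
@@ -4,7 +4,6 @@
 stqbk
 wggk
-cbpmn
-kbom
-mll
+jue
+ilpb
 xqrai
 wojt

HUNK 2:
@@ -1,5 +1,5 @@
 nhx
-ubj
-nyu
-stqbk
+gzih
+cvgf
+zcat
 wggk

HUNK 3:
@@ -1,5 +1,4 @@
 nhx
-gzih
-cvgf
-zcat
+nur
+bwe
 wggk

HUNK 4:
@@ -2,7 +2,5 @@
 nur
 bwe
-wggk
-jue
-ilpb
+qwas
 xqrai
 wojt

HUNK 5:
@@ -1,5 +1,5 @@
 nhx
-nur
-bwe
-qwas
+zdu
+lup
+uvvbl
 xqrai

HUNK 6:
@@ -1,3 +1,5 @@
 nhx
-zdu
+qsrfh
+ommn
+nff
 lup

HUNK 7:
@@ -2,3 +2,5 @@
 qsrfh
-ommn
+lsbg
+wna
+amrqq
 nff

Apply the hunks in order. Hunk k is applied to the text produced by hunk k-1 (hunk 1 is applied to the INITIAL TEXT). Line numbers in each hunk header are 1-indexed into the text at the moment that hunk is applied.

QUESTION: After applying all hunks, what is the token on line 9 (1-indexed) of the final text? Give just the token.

Answer: xqrai

Derivation:
Hunk 1: at line 4 remove [cbpmn,kbom,mll] add [jue,ilpb] -> 10 lines: nhx ubj nyu stqbk wggk jue ilpb xqrai wojt wyhdu
Hunk 2: at line 1 remove [ubj,nyu,stqbk] add [gzih,cvgf,zcat] -> 10 lines: nhx gzih cvgf zcat wggk jue ilpb xqrai wojt wyhdu
Hunk 3: at line 1 remove [gzih,cvgf,zcat] add [nur,bwe] -> 9 lines: nhx nur bwe wggk jue ilpb xqrai wojt wyhdu
Hunk 4: at line 2 remove [wggk,jue,ilpb] add [qwas] -> 7 lines: nhx nur bwe qwas xqrai wojt wyhdu
Hunk 5: at line 1 remove [nur,bwe,qwas] add [zdu,lup,uvvbl] -> 7 lines: nhx zdu lup uvvbl xqrai wojt wyhdu
Hunk 6: at line 1 remove [zdu] add [qsrfh,ommn,nff] -> 9 lines: nhx qsrfh ommn nff lup uvvbl xqrai wojt wyhdu
Hunk 7: at line 2 remove [ommn] add [lsbg,wna,amrqq] -> 11 lines: nhx qsrfh lsbg wna amrqq nff lup uvvbl xqrai wojt wyhdu
Final line 9: xqrai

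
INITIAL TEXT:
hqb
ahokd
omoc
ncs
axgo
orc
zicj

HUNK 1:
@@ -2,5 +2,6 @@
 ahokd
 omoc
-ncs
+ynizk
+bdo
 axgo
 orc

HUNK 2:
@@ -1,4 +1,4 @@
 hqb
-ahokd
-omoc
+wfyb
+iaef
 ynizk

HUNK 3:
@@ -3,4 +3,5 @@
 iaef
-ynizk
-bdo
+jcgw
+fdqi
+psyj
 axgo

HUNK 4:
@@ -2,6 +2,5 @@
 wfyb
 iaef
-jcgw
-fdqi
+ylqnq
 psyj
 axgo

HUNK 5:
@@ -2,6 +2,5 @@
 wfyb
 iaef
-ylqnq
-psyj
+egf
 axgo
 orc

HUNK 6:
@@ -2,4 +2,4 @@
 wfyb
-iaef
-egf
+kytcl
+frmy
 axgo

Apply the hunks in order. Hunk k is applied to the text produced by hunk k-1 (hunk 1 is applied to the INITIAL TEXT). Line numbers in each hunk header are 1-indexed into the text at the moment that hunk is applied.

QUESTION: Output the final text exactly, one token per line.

Answer: hqb
wfyb
kytcl
frmy
axgo
orc
zicj

Derivation:
Hunk 1: at line 2 remove [ncs] add [ynizk,bdo] -> 8 lines: hqb ahokd omoc ynizk bdo axgo orc zicj
Hunk 2: at line 1 remove [ahokd,omoc] add [wfyb,iaef] -> 8 lines: hqb wfyb iaef ynizk bdo axgo orc zicj
Hunk 3: at line 3 remove [ynizk,bdo] add [jcgw,fdqi,psyj] -> 9 lines: hqb wfyb iaef jcgw fdqi psyj axgo orc zicj
Hunk 4: at line 2 remove [jcgw,fdqi] add [ylqnq] -> 8 lines: hqb wfyb iaef ylqnq psyj axgo orc zicj
Hunk 5: at line 2 remove [ylqnq,psyj] add [egf] -> 7 lines: hqb wfyb iaef egf axgo orc zicj
Hunk 6: at line 2 remove [iaef,egf] add [kytcl,frmy] -> 7 lines: hqb wfyb kytcl frmy axgo orc zicj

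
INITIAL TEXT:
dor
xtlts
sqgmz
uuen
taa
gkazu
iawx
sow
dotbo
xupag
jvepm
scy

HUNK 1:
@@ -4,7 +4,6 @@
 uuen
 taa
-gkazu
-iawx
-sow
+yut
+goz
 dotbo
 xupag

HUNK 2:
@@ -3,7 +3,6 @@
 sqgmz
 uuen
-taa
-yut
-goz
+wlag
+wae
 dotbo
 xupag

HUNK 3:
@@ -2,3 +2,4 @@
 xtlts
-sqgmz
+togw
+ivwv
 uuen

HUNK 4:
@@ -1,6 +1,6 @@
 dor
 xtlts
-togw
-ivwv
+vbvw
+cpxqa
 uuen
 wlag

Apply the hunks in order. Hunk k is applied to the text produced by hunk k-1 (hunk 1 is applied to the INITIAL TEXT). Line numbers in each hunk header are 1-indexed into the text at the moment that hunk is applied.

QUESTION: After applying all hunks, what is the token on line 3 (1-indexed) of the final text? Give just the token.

Answer: vbvw

Derivation:
Hunk 1: at line 4 remove [gkazu,iawx,sow] add [yut,goz] -> 11 lines: dor xtlts sqgmz uuen taa yut goz dotbo xupag jvepm scy
Hunk 2: at line 3 remove [taa,yut,goz] add [wlag,wae] -> 10 lines: dor xtlts sqgmz uuen wlag wae dotbo xupag jvepm scy
Hunk 3: at line 2 remove [sqgmz] add [togw,ivwv] -> 11 lines: dor xtlts togw ivwv uuen wlag wae dotbo xupag jvepm scy
Hunk 4: at line 1 remove [togw,ivwv] add [vbvw,cpxqa] -> 11 lines: dor xtlts vbvw cpxqa uuen wlag wae dotbo xupag jvepm scy
Final line 3: vbvw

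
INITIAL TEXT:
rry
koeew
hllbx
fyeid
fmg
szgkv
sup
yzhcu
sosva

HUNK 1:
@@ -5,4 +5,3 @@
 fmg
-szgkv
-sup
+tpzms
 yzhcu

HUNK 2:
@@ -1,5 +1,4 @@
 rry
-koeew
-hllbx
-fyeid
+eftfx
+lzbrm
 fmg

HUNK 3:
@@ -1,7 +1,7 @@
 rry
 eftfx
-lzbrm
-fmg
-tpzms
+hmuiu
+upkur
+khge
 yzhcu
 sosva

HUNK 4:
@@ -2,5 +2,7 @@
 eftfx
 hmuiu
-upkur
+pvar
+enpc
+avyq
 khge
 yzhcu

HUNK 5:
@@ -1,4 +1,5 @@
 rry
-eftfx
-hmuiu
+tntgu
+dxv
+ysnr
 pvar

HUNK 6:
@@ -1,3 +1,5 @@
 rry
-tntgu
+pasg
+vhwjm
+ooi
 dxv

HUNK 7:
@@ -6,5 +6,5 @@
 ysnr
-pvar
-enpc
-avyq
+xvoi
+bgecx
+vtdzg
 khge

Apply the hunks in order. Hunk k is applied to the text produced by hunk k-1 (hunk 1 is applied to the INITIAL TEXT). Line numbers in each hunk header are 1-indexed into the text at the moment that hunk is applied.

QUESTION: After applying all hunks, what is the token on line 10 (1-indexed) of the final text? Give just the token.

Hunk 1: at line 5 remove [szgkv,sup] add [tpzms] -> 8 lines: rry koeew hllbx fyeid fmg tpzms yzhcu sosva
Hunk 2: at line 1 remove [koeew,hllbx,fyeid] add [eftfx,lzbrm] -> 7 lines: rry eftfx lzbrm fmg tpzms yzhcu sosva
Hunk 3: at line 1 remove [lzbrm,fmg,tpzms] add [hmuiu,upkur,khge] -> 7 lines: rry eftfx hmuiu upkur khge yzhcu sosva
Hunk 4: at line 2 remove [upkur] add [pvar,enpc,avyq] -> 9 lines: rry eftfx hmuiu pvar enpc avyq khge yzhcu sosva
Hunk 5: at line 1 remove [eftfx,hmuiu] add [tntgu,dxv,ysnr] -> 10 lines: rry tntgu dxv ysnr pvar enpc avyq khge yzhcu sosva
Hunk 6: at line 1 remove [tntgu] add [pasg,vhwjm,ooi] -> 12 lines: rry pasg vhwjm ooi dxv ysnr pvar enpc avyq khge yzhcu sosva
Hunk 7: at line 6 remove [pvar,enpc,avyq] add [xvoi,bgecx,vtdzg] -> 12 lines: rry pasg vhwjm ooi dxv ysnr xvoi bgecx vtdzg khge yzhcu sosva
Final line 10: khge

Answer: khge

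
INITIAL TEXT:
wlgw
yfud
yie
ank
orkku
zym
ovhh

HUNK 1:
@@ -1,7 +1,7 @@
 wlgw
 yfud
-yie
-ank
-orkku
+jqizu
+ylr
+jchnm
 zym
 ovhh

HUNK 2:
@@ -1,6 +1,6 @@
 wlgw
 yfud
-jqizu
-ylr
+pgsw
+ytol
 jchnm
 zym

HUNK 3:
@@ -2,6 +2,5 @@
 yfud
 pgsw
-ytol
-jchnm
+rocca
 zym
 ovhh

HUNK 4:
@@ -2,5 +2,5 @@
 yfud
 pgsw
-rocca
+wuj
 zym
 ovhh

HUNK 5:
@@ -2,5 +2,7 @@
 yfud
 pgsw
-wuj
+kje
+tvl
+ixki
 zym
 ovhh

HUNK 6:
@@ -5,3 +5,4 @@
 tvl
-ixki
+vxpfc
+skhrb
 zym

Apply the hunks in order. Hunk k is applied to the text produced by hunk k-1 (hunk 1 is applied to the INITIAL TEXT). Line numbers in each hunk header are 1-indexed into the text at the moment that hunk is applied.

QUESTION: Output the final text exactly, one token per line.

Hunk 1: at line 1 remove [yie,ank,orkku] add [jqizu,ylr,jchnm] -> 7 lines: wlgw yfud jqizu ylr jchnm zym ovhh
Hunk 2: at line 1 remove [jqizu,ylr] add [pgsw,ytol] -> 7 lines: wlgw yfud pgsw ytol jchnm zym ovhh
Hunk 3: at line 2 remove [ytol,jchnm] add [rocca] -> 6 lines: wlgw yfud pgsw rocca zym ovhh
Hunk 4: at line 2 remove [rocca] add [wuj] -> 6 lines: wlgw yfud pgsw wuj zym ovhh
Hunk 5: at line 2 remove [wuj] add [kje,tvl,ixki] -> 8 lines: wlgw yfud pgsw kje tvl ixki zym ovhh
Hunk 6: at line 5 remove [ixki] add [vxpfc,skhrb] -> 9 lines: wlgw yfud pgsw kje tvl vxpfc skhrb zym ovhh

Answer: wlgw
yfud
pgsw
kje
tvl
vxpfc
skhrb
zym
ovhh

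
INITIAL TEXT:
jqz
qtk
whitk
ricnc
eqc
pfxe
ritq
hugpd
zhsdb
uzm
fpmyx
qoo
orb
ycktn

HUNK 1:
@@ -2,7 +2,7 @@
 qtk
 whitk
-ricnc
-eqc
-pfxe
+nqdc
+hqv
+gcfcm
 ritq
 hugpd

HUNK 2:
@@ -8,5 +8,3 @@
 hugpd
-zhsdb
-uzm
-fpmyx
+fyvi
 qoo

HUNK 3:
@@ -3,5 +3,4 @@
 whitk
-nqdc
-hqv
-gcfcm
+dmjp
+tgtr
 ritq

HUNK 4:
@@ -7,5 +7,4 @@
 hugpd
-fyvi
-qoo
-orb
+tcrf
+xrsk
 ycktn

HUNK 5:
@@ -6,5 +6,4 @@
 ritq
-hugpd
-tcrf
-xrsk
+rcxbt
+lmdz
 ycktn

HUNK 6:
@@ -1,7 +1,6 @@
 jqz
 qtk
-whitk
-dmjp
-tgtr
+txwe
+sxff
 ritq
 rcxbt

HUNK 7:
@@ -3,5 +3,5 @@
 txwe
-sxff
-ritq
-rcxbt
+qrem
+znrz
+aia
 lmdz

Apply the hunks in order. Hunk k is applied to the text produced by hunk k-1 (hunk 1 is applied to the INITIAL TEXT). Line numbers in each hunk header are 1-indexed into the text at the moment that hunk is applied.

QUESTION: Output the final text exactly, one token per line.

Answer: jqz
qtk
txwe
qrem
znrz
aia
lmdz
ycktn

Derivation:
Hunk 1: at line 2 remove [ricnc,eqc,pfxe] add [nqdc,hqv,gcfcm] -> 14 lines: jqz qtk whitk nqdc hqv gcfcm ritq hugpd zhsdb uzm fpmyx qoo orb ycktn
Hunk 2: at line 8 remove [zhsdb,uzm,fpmyx] add [fyvi] -> 12 lines: jqz qtk whitk nqdc hqv gcfcm ritq hugpd fyvi qoo orb ycktn
Hunk 3: at line 3 remove [nqdc,hqv,gcfcm] add [dmjp,tgtr] -> 11 lines: jqz qtk whitk dmjp tgtr ritq hugpd fyvi qoo orb ycktn
Hunk 4: at line 7 remove [fyvi,qoo,orb] add [tcrf,xrsk] -> 10 lines: jqz qtk whitk dmjp tgtr ritq hugpd tcrf xrsk ycktn
Hunk 5: at line 6 remove [hugpd,tcrf,xrsk] add [rcxbt,lmdz] -> 9 lines: jqz qtk whitk dmjp tgtr ritq rcxbt lmdz ycktn
Hunk 6: at line 1 remove [whitk,dmjp,tgtr] add [txwe,sxff] -> 8 lines: jqz qtk txwe sxff ritq rcxbt lmdz ycktn
Hunk 7: at line 3 remove [sxff,ritq,rcxbt] add [qrem,znrz,aia] -> 8 lines: jqz qtk txwe qrem znrz aia lmdz ycktn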